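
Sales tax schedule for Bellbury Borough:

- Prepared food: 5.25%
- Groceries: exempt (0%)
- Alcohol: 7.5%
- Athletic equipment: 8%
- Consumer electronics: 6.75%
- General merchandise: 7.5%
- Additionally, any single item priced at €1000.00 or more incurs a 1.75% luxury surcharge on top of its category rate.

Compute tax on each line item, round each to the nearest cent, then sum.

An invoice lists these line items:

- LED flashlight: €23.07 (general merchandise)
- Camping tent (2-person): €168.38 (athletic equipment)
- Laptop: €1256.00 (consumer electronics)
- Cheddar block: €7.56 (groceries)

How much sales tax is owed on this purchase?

€121.96

LED flashlight €23.07: general merchandise → 7.5% → €1.73
Camping tent (2-person) €168.38: athletic equipment → 8% → €13.47
Laptop €1256.00: consumer electronics → 6.75% + 1.75% surcharge = 8.5% → €106.76
Cheddar block €7.56: groceries → 0% → €0.00
Total tax = €1.73 + €13.47 + €106.76 = €121.96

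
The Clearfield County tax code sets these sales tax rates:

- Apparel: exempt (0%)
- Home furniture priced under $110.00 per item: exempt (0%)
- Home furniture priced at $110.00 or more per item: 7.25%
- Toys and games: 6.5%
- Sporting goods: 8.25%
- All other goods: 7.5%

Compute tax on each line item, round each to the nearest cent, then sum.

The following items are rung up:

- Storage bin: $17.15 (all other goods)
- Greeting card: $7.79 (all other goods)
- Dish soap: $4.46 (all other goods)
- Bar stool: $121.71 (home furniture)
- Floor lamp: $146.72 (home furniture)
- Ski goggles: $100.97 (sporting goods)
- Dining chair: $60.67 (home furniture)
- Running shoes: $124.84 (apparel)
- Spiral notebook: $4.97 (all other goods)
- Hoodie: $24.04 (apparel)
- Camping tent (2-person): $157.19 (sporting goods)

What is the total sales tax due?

Storage bin $17.15: all other goods → 7.5% → $1.29
Greeting card $7.79: all other goods → 7.5% → $0.58
Dish soap $4.46: all other goods → 7.5% → $0.33
Bar stool $121.71: home furniture, $110.00 or more → 7.25% → $8.82
Floor lamp $146.72: home furniture, $110.00 or more → 7.25% → $10.64
Ski goggles $100.97: sporting goods → 8.25% → $8.33
Dining chair $60.67: home furniture, under $110.00 → 0% → $0.00
Running shoes $124.84: apparel → 0% → $0.00
Spiral notebook $4.97: all other goods → 7.5% → $0.37
Hoodie $24.04: apparel → 0% → $0.00
Camping tent (2-person) $157.19: sporting goods → 8.25% → $12.97
Total tax = $1.29 + $0.58 + $0.33 + $8.82 + $10.64 + $8.33 + $0.37 + $12.97 = $43.33

$43.33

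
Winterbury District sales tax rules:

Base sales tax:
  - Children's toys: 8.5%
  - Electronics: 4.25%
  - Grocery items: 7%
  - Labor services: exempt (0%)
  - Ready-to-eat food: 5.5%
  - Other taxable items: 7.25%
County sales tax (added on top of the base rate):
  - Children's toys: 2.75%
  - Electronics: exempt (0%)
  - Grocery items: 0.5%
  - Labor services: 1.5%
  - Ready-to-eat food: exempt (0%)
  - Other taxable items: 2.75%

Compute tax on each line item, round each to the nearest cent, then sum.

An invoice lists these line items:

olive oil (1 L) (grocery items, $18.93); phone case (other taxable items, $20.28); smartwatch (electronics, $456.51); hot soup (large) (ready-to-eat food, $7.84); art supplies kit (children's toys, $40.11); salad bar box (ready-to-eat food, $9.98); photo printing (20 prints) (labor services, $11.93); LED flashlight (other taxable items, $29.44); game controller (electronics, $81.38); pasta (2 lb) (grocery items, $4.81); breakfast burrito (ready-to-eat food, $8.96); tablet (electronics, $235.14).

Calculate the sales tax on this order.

Olive oil (1 L) $18.93: grocery items → 7% + 0.5% county = 7.5% → $1.42
Phone case $20.28: other taxable items → 7.25% + 2.75% county = 10% → $2.03
Smartwatch $456.51: electronics → 4.25% + 0% county = 4.25% → $19.40
Hot soup (large) $7.84: ready-to-eat food → 5.5% + 0% county = 5.5% → $0.43
Art supplies kit $40.11: children's toys → 8.5% + 2.75% county = 11.25% → $4.51
Salad bar box $9.98: ready-to-eat food → 5.5% + 0% county = 5.5% → $0.55
Photo printing (20 prints) $11.93: labor services → 0% + 1.5% county = 1.5% → $0.18
LED flashlight $29.44: other taxable items → 7.25% + 2.75% county = 10% → $2.94
Game controller $81.38: electronics → 4.25% + 0% county = 4.25% → $3.46
Pasta (2 lb) $4.81: grocery items → 7% + 0.5% county = 7.5% → $0.36
Breakfast burrito $8.96: ready-to-eat food → 5.5% + 0% county = 5.5% → $0.49
Tablet $235.14: electronics → 4.25% + 0% county = 4.25% → $9.99
Total tax = $1.42 + $2.03 + $19.40 + $0.43 + $4.51 + $0.55 + $0.18 + $2.94 + $3.46 + $0.36 + $0.49 + $9.99 = $45.76

$45.76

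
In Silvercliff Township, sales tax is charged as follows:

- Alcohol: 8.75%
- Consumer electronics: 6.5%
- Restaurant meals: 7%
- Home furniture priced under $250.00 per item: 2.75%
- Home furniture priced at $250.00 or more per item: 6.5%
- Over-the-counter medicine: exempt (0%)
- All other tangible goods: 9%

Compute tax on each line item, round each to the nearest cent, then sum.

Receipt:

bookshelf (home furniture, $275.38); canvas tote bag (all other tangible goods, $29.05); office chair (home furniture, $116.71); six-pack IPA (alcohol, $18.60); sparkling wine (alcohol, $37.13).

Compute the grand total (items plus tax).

Bookshelf $275.38: home furniture, $250.00 or more → 6.5% → $17.90
Canvas tote bag $29.05: all other tangible goods → 9% → $2.61
Office chair $116.71: home furniture, under $250.00 → 2.75% → $3.21
Six-pack IPA $18.60: alcohol → 8.75% → $1.63
Sparkling wine $37.13: alcohol → 8.75% → $3.25
Subtotal = $476.87; tax = $28.60; total due = $505.47

$505.47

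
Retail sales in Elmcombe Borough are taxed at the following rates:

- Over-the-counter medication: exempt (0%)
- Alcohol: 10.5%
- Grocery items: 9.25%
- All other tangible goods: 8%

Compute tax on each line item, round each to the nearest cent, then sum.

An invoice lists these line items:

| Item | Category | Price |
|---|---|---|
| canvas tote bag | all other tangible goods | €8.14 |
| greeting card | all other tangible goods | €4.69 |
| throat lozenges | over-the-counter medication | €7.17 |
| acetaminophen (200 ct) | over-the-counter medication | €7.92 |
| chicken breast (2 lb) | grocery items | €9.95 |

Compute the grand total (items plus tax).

€39.82

Canvas tote bag €8.14: all other tangible goods → 8% → €0.65
Greeting card €4.69: all other tangible goods → 8% → €0.38
Throat lozenges €7.17: over-the-counter medication → 0% → €0.00
Acetaminophen (200 ct) €7.92: over-the-counter medication → 0% → €0.00
Chicken breast (2 lb) €9.95: grocery items → 9.25% → €0.92
Subtotal = €37.87; tax = €1.95; total due = €39.82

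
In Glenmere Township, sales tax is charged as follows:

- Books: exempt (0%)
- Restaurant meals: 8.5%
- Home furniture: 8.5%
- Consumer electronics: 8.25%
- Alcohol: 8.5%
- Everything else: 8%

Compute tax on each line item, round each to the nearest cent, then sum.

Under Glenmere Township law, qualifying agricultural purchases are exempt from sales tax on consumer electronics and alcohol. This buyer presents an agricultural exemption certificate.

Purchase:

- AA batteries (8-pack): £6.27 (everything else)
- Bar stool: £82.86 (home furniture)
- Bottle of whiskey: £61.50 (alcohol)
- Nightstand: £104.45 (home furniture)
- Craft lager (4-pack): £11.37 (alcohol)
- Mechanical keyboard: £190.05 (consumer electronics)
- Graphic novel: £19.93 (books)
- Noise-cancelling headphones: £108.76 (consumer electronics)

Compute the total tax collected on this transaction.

£16.42

AA batteries (8-pack) £6.27: everything else → 8% → £0.50
Bar stool £82.86: home furniture → 8.5% → £7.04
Bottle of whiskey £61.50: alcohol, buyer-exempt → 0% → £0.00
Nightstand £104.45: home furniture → 8.5% → £8.88
Craft lager (4-pack) £11.37: alcohol, buyer-exempt → 0% → £0.00
Mechanical keyboard £190.05: consumer electronics, buyer-exempt → 0% → £0.00
Graphic novel £19.93: books → 0% → £0.00
Noise-cancelling headphones £108.76: consumer electronics, buyer-exempt → 0% → £0.00
Total tax = £0.50 + £7.04 + £8.88 = £16.42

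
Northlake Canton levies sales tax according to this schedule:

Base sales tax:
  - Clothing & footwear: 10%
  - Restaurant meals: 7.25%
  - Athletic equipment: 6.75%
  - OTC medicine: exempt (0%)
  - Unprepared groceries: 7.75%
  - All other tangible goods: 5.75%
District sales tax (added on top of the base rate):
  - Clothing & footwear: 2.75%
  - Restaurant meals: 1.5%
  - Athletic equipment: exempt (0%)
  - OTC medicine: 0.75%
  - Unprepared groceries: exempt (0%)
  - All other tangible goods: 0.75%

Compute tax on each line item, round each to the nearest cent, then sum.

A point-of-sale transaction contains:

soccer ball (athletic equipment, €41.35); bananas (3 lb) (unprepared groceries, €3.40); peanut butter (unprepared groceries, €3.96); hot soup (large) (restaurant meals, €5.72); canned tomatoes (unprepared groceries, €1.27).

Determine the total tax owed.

€3.96

Soccer ball €41.35: athletic equipment → 6.75% + 0% district = 6.75% → €2.79
Bananas (3 lb) €3.40: unprepared groceries → 7.75% + 0% district = 7.75% → €0.26
Peanut butter €3.96: unprepared groceries → 7.75% + 0% district = 7.75% → €0.31
Hot soup (large) €5.72: restaurant meals → 7.25% + 1.5% district = 8.75% → €0.50
Canned tomatoes €1.27: unprepared groceries → 7.75% + 0% district = 7.75% → €0.10
Total tax = €2.79 + €0.26 + €0.31 + €0.50 + €0.10 = €3.96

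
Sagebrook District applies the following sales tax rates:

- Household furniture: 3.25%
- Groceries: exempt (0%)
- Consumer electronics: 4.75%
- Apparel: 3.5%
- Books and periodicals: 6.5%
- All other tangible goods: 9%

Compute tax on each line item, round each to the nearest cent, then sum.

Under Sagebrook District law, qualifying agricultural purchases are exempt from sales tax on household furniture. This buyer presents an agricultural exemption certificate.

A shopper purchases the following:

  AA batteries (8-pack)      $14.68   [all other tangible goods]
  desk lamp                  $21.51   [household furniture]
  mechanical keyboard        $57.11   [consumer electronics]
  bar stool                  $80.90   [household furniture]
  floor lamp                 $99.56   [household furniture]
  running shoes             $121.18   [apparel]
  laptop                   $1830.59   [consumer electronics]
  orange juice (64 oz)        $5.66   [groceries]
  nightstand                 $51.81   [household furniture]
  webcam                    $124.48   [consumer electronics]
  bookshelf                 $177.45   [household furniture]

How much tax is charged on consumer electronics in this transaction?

Mechanical keyboard $57.11: consumer electronics → 4.75% → $2.71
Laptop $1830.59: consumer electronics → 4.75% → $86.95
Webcam $124.48: consumer electronics → 4.75% → $5.91
Tax on consumer electronics = $2.71 + $86.95 + $5.91 = $95.57

$95.57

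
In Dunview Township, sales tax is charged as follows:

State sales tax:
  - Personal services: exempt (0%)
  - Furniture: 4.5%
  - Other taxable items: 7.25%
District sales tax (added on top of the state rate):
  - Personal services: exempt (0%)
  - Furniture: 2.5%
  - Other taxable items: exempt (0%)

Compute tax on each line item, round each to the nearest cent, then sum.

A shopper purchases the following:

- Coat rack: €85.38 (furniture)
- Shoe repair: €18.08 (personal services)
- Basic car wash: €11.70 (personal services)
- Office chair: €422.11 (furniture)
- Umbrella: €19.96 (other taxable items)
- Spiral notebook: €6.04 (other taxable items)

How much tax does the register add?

Coat rack €85.38: furniture → 4.5% + 2.5% district = 7% → €5.98
Shoe repair €18.08: personal services → 0% + 0% district = 0% → €0.00
Basic car wash €11.70: personal services → 0% + 0% district = 0% → €0.00
Office chair €422.11: furniture → 4.5% + 2.5% district = 7% → €29.55
Umbrella €19.96: other taxable items → 7.25% + 0% district = 7.25% → €1.45
Spiral notebook €6.04: other taxable items → 7.25% + 0% district = 7.25% → €0.44
Total tax = €5.98 + €29.55 + €1.45 + €0.44 = €37.42

€37.42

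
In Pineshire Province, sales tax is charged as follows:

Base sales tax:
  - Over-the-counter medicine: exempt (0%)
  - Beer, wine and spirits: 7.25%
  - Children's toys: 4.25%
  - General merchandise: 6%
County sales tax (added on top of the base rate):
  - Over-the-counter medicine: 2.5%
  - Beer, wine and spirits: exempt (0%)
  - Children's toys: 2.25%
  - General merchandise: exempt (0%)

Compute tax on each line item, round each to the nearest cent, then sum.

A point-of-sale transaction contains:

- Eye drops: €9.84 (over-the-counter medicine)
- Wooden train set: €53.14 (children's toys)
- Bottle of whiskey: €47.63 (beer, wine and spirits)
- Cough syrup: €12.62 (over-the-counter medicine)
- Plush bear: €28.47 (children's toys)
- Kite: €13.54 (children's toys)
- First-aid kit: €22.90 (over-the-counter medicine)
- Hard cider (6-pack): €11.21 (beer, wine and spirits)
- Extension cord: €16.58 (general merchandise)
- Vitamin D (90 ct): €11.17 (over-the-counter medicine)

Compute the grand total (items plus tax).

€239.95

Eye drops €9.84: over-the-counter medicine → 0% + 2.5% county = 2.5% → €0.25
Wooden train set €53.14: children's toys → 4.25% + 2.25% county = 6.5% → €3.45
Bottle of whiskey €47.63: beer, wine and spirits → 7.25% + 0% county = 7.25% → €3.45
Cough syrup €12.62: over-the-counter medicine → 0% + 2.5% county = 2.5% → €0.32
Plush bear €28.47: children's toys → 4.25% + 2.25% county = 6.5% → €1.85
Kite €13.54: children's toys → 4.25% + 2.25% county = 6.5% → €0.88
First-aid kit €22.90: over-the-counter medicine → 0% + 2.5% county = 2.5% → €0.57
Hard cider (6-pack) €11.21: beer, wine and spirits → 7.25% + 0% county = 7.25% → €0.81
Extension cord €16.58: general merchandise → 6% + 0% county = 6% → €0.99
Vitamin D (90 ct) €11.17: over-the-counter medicine → 0% + 2.5% county = 2.5% → €0.28
Subtotal = €227.10; tax = €12.85; total due = €239.95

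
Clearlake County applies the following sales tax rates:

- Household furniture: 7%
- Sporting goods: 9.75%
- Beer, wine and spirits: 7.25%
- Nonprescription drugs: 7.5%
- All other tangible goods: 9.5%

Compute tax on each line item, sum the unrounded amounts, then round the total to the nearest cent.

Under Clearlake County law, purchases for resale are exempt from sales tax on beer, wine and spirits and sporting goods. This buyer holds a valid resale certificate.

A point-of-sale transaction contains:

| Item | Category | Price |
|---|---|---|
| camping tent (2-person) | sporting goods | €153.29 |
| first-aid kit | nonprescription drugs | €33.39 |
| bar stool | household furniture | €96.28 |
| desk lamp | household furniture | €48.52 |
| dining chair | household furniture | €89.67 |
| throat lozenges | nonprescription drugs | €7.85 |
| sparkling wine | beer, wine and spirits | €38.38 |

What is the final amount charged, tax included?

Camping tent (2-person) €153.29: sporting goods, buyer-exempt → 0% → €0.00
First-aid kit €33.39: nonprescription drugs → 7.5% → €2.50425
Bar stool €96.28: household furniture → 7% → €6.7396
Desk lamp €48.52: household furniture → 7% → €3.3964
Dining chair €89.67: household furniture → 7% → €6.2769
Throat lozenges €7.85: nonprescription drugs → 7.5% → €0.58875
Sparkling wine €38.38: beer, wine and spirits, buyer-exempt → 0% → €0.00
Subtotal = €467.38; unrounded tax = €19.5059 → €19.51; total due = €486.89

€486.89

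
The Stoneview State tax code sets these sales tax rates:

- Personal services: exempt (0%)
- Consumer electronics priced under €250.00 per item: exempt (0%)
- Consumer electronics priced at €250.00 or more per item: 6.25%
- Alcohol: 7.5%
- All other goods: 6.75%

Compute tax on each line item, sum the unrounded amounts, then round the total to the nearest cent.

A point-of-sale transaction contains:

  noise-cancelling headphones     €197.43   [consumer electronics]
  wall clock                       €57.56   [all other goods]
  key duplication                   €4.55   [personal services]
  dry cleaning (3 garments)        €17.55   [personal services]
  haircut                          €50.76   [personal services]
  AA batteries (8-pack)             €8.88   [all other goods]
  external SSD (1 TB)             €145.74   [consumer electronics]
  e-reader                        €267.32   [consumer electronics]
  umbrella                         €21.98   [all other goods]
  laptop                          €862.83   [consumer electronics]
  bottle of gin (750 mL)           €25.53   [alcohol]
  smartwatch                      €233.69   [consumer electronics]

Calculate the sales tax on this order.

€78.52

Noise-cancelling headphones €197.43: consumer electronics, under €250.00 → 0% → €0.00
Wall clock €57.56: all other goods → 6.75% → €3.8853
Key duplication €4.55: personal services → 0% → €0.00
Dry cleaning (3 garments) €17.55: personal services → 0% → €0.00
Haircut €50.76: personal services → 0% → €0.00
AA batteries (8-pack) €8.88: all other goods → 6.75% → €0.5994
External SSD (1 TB) €145.74: consumer electronics, under €250.00 → 0% → €0.00
E-reader €267.32: consumer electronics, €250.00 or more → 6.25% → €16.7075
Umbrella €21.98: all other goods → 6.75% → €1.48365
Laptop €862.83: consumer electronics, €250.00 or more → 6.25% → €53.926875
Bottle of gin (750 mL) €25.53: alcohol → 7.5% → €1.91475
Smartwatch €233.69: consumer electronics, under €250.00 → 0% → €0.00
Unrounded tax sum = €78.517475 → €78.52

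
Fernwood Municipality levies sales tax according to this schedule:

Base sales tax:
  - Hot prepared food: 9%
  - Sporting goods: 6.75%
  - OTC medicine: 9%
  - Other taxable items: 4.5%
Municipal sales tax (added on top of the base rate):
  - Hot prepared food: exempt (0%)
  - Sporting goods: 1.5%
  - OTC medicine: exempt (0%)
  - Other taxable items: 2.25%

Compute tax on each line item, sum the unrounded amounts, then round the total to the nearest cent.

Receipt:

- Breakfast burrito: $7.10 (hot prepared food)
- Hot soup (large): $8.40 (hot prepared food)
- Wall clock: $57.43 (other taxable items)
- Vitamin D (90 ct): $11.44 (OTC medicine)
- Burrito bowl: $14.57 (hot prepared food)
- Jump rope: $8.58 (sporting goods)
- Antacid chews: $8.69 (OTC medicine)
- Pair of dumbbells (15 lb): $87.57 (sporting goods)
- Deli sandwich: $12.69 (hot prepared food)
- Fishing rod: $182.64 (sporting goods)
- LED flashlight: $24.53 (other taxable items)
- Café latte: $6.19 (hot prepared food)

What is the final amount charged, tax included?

$464.58

Breakfast burrito $7.10: hot prepared food → 9% + 0% municipal = 9% → $0.639
Hot soup (large) $8.40: hot prepared food → 9% + 0% municipal = 9% → $0.756
Wall clock $57.43: other taxable items → 4.5% + 2.25% municipal = 6.75% → $3.876525
Vitamin D (90 ct) $11.44: OTC medicine → 9% + 0% municipal = 9% → $1.0296
Burrito bowl $14.57: hot prepared food → 9% + 0% municipal = 9% → $1.3113
Jump rope $8.58: sporting goods → 6.75% + 1.5% municipal = 8.25% → $0.70785
Antacid chews $8.69: OTC medicine → 9% + 0% municipal = 9% → $0.7821
Pair of dumbbells (15 lb) $87.57: sporting goods → 6.75% + 1.5% municipal = 8.25% → $7.224525
Deli sandwich $12.69: hot prepared food → 9% + 0% municipal = 9% → $1.1421
Fishing rod $182.64: sporting goods → 6.75% + 1.5% municipal = 8.25% → $15.0678
LED flashlight $24.53: other taxable items → 4.5% + 2.25% municipal = 6.75% → $1.655775
Café latte $6.19: hot prepared food → 9% + 0% municipal = 9% → $0.5571
Subtotal = $429.83; unrounded tax = $34.749675 → $34.75; total due = $464.58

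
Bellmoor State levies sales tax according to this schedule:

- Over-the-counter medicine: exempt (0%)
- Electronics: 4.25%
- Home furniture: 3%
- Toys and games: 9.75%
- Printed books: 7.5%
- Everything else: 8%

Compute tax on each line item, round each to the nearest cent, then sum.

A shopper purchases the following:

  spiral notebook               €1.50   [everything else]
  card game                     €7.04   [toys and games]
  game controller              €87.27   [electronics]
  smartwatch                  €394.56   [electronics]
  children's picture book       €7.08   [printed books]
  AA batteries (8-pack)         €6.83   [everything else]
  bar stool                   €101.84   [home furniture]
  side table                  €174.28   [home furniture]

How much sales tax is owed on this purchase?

Spiral notebook €1.50: everything else → 8% → €0.12
Card game €7.04: toys and games → 9.75% → €0.69
Game controller €87.27: electronics → 4.25% → €3.71
Smartwatch €394.56: electronics → 4.25% → €16.77
Children's picture book €7.08: printed books → 7.5% → €0.53
AA batteries (8-pack) €6.83: everything else → 8% → €0.55
Bar stool €101.84: home furniture → 3% → €3.06
Side table €174.28: home furniture → 3% → €5.23
Total tax = €0.12 + €0.69 + €3.71 + €16.77 + €0.53 + €0.55 + €3.06 + €5.23 = €30.66

€30.66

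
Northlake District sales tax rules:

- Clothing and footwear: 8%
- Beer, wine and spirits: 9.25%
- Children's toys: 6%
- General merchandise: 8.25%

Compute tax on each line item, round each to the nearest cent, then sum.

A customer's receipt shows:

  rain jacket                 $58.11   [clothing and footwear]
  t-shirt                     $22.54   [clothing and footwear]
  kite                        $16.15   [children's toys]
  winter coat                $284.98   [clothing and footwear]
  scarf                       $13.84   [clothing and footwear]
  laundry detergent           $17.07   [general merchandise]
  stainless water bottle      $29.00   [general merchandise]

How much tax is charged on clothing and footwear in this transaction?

Rain jacket $58.11: clothing and footwear → 8% → $4.65
T-shirt $22.54: clothing and footwear → 8% → $1.80
Winter coat $284.98: clothing and footwear → 8% → $22.80
Scarf $13.84: clothing and footwear → 8% → $1.11
Tax on clothing and footwear = $4.65 + $1.80 + $22.80 + $1.11 = $30.36

$30.36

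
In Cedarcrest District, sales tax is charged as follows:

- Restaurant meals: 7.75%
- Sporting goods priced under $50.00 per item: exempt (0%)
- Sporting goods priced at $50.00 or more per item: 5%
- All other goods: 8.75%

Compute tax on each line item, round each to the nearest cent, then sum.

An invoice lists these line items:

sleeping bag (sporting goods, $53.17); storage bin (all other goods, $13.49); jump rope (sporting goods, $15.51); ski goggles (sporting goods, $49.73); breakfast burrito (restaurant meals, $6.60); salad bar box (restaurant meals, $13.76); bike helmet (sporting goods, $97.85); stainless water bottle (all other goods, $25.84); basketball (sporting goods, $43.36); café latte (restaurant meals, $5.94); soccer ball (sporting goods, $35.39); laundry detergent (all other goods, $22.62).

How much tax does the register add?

$15.01

Sleeping bag $53.17: sporting goods, $50.00 or more → 5% → $2.66
Storage bin $13.49: all other goods → 8.75% → $1.18
Jump rope $15.51: sporting goods, under $50.00 → 0% → $0.00
Ski goggles $49.73: sporting goods, under $50.00 → 0% → $0.00
Breakfast burrito $6.60: restaurant meals → 7.75% → $0.51
Salad bar box $13.76: restaurant meals → 7.75% → $1.07
Bike helmet $97.85: sporting goods, $50.00 or more → 5% → $4.89
Stainless water bottle $25.84: all other goods → 8.75% → $2.26
Basketball $43.36: sporting goods, under $50.00 → 0% → $0.00
Café latte $5.94: restaurant meals → 7.75% → $0.46
Soccer ball $35.39: sporting goods, under $50.00 → 0% → $0.00
Laundry detergent $22.62: all other goods → 8.75% → $1.98
Total tax = $2.66 + $1.18 + $0.51 + $1.07 + $4.89 + $2.26 + $0.46 + $1.98 = $15.01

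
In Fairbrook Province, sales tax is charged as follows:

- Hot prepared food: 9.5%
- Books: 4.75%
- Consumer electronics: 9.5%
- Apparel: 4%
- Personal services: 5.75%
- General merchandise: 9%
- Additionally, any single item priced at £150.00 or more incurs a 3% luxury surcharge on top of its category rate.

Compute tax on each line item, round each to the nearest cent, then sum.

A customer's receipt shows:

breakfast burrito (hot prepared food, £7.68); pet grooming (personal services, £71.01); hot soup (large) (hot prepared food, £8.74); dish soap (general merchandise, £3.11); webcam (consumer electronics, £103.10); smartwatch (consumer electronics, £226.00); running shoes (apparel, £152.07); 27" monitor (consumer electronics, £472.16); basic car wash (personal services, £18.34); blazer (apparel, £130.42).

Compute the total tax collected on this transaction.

£119.89

Breakfast burrito £7.68: hot prepared food → 9.5% → £0.73
Pet grooming £71.01: personal services → 5.75% → £4.08
Hot soup (large) £8.74: hot prepared food → 9.5% → £0.83
Dish soap £3.11: general merchandise → 9% → £0.28
Webcam £103.10: consumer electronics → 9.5% → £9.79
Smartwatch £226.00: consumer electronics → 9.5% + 3% surcharge = 12.5% → £28.25
Running shoes £152.07: apparel → 4% + 3% surcharge = 7% → £10.64
27" monitor £472.16: consumer electronics → 9.5% + 3% surcharge = 12.5% → £59.02
Basic car wash £18.34: personal services → 5.75% → £1.05
Blazer £130.42: apparel → 4% → £5.22
Total tax = £0.73 + £4.08 + £0.83 + £0.28 + £9.79 + £28.25 + £10.64 + £59.02 + £1.05 + £5.22 = £119.89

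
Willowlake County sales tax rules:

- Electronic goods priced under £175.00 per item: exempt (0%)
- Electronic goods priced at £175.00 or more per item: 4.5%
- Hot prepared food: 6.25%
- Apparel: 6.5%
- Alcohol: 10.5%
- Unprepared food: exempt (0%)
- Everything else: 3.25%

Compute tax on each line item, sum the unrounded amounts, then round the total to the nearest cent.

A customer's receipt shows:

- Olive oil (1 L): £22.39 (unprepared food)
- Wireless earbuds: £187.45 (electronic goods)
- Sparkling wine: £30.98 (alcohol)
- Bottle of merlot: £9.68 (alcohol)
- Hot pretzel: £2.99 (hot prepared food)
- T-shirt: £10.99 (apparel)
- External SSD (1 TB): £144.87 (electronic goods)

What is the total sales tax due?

Olive oil (1 L) £22.39: unprepared food → 0% → £0.00
Wireless earbuds £187.45: electronic goods, £175.00 or more → 4.5% → £8.43525
Sparkling wine £30.98: alcohol → 10.5% → £3.2529
Bottle of merlot £9.68: alcohol → 10.5% → £1.0164
Hot pretzel £2.99: hot prepared food → 6.25% → £0.186875
T-shirt £10.99: apparel → 6.5% → £0.71435
External SSD (1 TB) £144.87: electronic goods, under £175.00 → 0% → £0.00
Unrounded tax sum = £13.605775 → £13.61

£13.61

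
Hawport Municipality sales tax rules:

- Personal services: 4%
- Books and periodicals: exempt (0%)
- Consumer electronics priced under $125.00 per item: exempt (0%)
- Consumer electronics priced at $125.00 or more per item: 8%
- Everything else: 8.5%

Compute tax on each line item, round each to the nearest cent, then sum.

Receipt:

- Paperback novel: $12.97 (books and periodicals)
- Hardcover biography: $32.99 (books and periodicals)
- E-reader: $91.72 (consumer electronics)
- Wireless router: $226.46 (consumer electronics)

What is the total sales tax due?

$18.12

Paperback novel $12.97: books and periodicals → 0% → $0.00
Hardcover biography $32.99: books and periodicals → 0% → $0.00
E-reader $91.72: consumer electronics, under $125.00 → 0% → $0.00
Wireless router $226.46: consumer electronics, $125.00 or more → 8% → $18.12
Total tax = $18.12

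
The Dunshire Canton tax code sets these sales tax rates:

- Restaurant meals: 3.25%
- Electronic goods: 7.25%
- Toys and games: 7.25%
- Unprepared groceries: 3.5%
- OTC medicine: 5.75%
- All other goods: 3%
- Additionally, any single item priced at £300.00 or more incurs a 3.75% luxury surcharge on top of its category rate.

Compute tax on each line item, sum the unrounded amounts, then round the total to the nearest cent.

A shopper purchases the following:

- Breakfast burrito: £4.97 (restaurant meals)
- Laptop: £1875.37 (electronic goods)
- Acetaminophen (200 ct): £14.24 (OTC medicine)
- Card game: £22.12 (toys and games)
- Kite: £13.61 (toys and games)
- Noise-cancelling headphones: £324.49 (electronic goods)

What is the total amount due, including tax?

£2500.36

Breakfast burrito £4.97: restaurant meals → 3.25% → £0.161525
Laptop £1875.37: electronic goods → 7.25% + 3.75% surcharge = 11% → £206.2907
Acetaminophen (200 ct) £14.24: OTC medicine → 5.75% → £0.8188
Card game £22.12: toys and games → 7.25% → £1.6037
Kite £13.61: toys and games → 7.25% → £0.986725
Noise-cancelling headphones £324.49: electronic goods → 7.25% + 3.75% surcharge = 11% → £35.6939
Subtotal = £2254.80; unrounded tax = £245.55535 → £245.56; total due = £2500.36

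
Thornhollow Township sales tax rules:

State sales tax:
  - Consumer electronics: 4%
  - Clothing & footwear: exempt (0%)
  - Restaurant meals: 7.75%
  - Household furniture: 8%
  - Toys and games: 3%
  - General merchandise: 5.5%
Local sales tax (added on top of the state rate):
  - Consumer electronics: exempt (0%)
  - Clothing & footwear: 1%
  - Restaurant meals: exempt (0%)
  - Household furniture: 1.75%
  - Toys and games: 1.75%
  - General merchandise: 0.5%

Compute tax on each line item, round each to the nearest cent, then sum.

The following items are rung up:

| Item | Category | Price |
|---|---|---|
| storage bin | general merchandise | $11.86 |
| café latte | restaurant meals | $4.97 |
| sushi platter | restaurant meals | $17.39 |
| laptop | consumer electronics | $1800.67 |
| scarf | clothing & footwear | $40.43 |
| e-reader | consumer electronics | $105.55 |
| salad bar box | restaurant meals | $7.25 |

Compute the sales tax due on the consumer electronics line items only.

Laptop $1800.67: consumer electronics → 4% + 0% local = 4% → $72.03
E-reader $105.55: consumer electronics → 4% + 0% local = 4% → $4.22
Tax on consumer electronics = $72.03 + $4.22 = $76.25

$76.25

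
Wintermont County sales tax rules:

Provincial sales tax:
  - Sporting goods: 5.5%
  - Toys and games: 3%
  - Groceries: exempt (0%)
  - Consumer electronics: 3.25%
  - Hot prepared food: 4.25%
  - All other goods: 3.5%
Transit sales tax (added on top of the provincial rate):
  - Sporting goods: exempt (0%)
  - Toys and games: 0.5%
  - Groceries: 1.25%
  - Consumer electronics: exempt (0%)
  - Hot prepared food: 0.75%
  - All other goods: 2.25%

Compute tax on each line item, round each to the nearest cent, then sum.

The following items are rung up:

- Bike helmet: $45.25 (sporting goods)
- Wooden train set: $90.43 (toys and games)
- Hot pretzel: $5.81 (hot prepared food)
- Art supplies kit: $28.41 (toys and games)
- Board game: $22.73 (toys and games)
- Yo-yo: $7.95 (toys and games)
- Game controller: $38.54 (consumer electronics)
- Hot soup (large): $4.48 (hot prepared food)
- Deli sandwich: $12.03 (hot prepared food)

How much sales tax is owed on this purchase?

Bike helmet $45.25: sporting goods → 5.5% + 0% transit = 5.5% → $2.49
Wooden train set $90.43: toys and games → 3% + 0.5% transit = 3.5% → $3.17
Hot pretzel $5.81: hot prepared food → 4.25% + 0.75% transit = 5% → $0.29
Art supplies kit $28.41: toys and games → 3% + 0.5% transit = 3.5% → $0.99
Board game $22.73: toys and games → 3% + 0.5% transit = 3.5% → $0.80
Yo-yo $7.95: toys and games → 3% + 0.5% transit = 3.5% → $0.28
Game controller $38.54: consumer electronics → 3.25% + 0% transit = 3.25% → $1.25
Hot soup (large) $4.48: hot prepared food → 4.25% + 0.75% transit = 5% → $0.22
Deli sandwich $12.03: hot prepared food → 4.25% + 0.75% transit = 5% → $0.60
Total tax = $2.49 + $3.17 + $0.29 + $0.99 + $0.80 + $0.28 + $1.25 + $0.22 + $0.60 = $10.09

$10.09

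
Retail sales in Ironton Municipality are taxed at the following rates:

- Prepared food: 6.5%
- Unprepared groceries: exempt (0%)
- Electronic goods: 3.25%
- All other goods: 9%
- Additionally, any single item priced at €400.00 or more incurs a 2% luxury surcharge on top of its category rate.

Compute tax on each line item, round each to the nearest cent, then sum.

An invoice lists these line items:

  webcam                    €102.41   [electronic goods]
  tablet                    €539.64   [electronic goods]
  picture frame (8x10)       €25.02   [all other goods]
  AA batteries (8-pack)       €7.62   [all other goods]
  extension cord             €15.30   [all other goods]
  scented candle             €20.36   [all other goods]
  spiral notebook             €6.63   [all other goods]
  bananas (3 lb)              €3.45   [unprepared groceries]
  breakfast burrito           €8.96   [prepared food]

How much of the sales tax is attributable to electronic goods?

Webcam €102.41: electronic goods → 3.25% → €3.33
Tablet €539.64: electronic goods → 3.25% + 2% surcharge = 5.25% → €28.33
Tax on electronic goods = €3.33 + €28.33 = €31.66

€31.66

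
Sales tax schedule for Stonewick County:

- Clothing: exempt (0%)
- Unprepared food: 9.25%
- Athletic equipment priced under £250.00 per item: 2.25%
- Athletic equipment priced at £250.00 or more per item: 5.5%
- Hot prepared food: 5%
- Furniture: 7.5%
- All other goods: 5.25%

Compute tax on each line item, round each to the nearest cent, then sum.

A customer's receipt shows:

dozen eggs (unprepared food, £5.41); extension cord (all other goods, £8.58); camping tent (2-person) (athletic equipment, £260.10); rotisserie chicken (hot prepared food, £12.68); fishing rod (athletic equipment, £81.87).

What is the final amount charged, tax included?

£386.37

Dozen eggs £5.41: unprepared food → 9.25% → £0.50
Extension cord £8.58: all other goods → 5.25% → £0.45
Camping tent (2-person) £260.10: athletic equipment, £250.00 or more → 5.5% → £14.31
Rotisserie chicken £12.68: hot prepared food → 5% → £0.63
Fishing rod £81.87: athletic equipment, under £250.00 → 2.25% → £1.84
Subtotal = £368.64; tax = £17.73; total due = £386.37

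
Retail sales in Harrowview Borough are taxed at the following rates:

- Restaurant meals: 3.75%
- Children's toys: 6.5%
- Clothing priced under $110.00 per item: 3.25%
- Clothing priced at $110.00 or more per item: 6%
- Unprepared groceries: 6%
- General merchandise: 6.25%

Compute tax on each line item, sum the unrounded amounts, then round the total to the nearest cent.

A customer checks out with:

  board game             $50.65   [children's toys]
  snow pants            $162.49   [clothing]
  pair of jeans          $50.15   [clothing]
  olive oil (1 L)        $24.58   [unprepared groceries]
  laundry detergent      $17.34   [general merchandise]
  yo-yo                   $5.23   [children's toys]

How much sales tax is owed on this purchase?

Board game $50.65: children's toys → 6.5% → $3.29225
Snow pants $162.49: clothing, $110.00 or more → 6% → $9.7494
Pair of jeans $50.15: clothing, under $110.00 → 3.25% → $1.629875
Olive oil (1 L) $24.58: unprepared groceries → 6% → $1.4748
Laundry detergent $17.34: general merchandise → 6.25% → $1.08375
Yo-yo $5.23: children's toys → 6.5% → $0.33995
Unrounded tax sum = $17.570025 → $17.57

$17.57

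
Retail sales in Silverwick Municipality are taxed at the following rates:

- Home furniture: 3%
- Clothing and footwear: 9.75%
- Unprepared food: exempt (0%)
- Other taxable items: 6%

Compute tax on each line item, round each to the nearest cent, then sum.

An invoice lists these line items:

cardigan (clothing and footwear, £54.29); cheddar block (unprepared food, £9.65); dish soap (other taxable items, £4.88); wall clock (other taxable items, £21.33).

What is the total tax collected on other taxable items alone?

£1.57

Dish soap £4.88: other taxable items → 6% → £0.29
Wall clock £21.33: other taxable items → 6% → £1.28
Tax on other taxable items = £0.29 + £1.28 = £1.57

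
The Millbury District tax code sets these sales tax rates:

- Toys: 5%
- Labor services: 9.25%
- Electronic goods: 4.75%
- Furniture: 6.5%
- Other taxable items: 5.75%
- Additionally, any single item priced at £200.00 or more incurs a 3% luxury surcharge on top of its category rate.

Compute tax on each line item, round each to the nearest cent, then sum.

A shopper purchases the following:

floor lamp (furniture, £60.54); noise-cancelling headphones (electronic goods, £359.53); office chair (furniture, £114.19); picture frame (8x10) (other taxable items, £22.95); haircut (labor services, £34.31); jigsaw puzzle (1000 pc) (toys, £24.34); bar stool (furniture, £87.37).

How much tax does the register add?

Floor lamp £60.54: furniture → 6.5% → £3.94
Noise-cancelling headphones £359.53: electronic goods → 4.75% + 3% surcharge = 7.75% → £27.86
Office chair £114.19: furniture → 6.5% → £7.42
Picture frame (8x10) £22.95: other taxable items → 5.75% → £1.32
Haircut £34.31: labor services → 9.25% → £3.17
Jigsaw puzzle (1000 pc) £24.34: toys → 5% → £1.22
Bar stool £87.37: furniture → 6.5% → £5.68
Total tax = £3.94 + £27.86 + £7.42 + £1.32 + £3.17 + £1.22 + £5.68 = £50.61

£50.61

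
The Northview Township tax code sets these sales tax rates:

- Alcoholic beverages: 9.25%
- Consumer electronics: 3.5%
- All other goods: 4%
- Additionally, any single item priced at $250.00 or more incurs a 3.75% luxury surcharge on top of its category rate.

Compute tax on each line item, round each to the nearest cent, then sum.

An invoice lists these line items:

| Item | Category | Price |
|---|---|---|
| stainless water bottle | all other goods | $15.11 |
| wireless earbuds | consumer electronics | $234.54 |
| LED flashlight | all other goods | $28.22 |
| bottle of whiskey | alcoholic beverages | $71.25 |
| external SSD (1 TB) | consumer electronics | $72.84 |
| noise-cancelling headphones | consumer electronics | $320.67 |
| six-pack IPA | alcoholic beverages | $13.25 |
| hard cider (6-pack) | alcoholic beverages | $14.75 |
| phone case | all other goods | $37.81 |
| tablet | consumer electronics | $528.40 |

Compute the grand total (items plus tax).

$1421.58

Stainless water bottle $15.11: all other goods → 4% → $0.60
Wireless earbuds $234.54: consumer electronics → 3.5% → $8.21
LED flashlight $28.22: all other goods → 4% → $1.13
Bottle of whiskey $71.25: alcoholic beverages → 9.25% → $6.59
External SSD (1 TB) $72.84: consumer electronics → 3.5% → $2.55
Noise-cancelling headphones $320.67: consumer electronics → 3.5% + 3.75% surcharge = 7.25% → $23.25
Six-pack IPA $13.25: alcoholic beverages → 9.25% → $1.23
Hard cider (6-pack) $14.75: alcoholic beverages → 9.25% → $1.36
Phone case $37.81: all other goods → 4% → $1.51
Tablet $528.40: consumer electronics → 3.5% + 3.75% surcharge = 7.25% → $38.31
Subtotal = $1336.84; tax = $84.74; total due = $1421.58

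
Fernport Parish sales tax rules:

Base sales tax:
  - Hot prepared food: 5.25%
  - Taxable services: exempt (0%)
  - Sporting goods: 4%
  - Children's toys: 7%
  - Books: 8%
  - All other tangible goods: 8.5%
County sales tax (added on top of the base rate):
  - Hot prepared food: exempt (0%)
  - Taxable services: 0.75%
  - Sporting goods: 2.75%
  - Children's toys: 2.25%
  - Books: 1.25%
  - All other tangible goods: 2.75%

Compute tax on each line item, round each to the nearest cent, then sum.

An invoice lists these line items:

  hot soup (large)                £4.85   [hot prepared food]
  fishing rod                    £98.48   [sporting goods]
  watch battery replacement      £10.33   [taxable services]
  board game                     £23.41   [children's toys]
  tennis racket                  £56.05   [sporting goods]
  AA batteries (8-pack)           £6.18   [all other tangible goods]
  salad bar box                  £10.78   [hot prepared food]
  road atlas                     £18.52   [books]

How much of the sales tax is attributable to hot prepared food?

Hot soup (large) £4.85: hot prepared food → 5.25% + 0% county = 5.25% → £0.25
Salad bar box £10.78: hot prepared food → 5.25% + 0% county = 5.25% → £0.57
Tax on hot prepared food = £0.25 + £0.57 = £0.82

£0.82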